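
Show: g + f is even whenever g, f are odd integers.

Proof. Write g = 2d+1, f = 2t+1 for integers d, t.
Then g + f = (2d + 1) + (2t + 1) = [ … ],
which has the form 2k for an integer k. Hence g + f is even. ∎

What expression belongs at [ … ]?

Expanding: (2d + 1) + (2t + 1) = 2d + 2t + 2.
Every term is even; pulling out the factor of 2 gives 2(d + t + 1).

2(d + t + 1)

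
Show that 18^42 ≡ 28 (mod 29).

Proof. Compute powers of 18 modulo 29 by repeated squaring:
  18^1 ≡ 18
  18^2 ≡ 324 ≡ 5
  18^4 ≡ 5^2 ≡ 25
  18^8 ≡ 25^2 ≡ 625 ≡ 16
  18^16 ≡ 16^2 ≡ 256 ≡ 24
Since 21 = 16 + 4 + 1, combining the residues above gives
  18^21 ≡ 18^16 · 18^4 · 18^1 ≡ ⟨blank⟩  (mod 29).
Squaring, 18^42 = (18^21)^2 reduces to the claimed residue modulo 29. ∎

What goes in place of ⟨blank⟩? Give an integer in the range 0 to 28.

Multiply the listed residues: 24 · 25 · 18 = 600 → 10800.
Reducing modulo 29: 10800 = 372·29 + 12, so 18^21 ≡ 12.

12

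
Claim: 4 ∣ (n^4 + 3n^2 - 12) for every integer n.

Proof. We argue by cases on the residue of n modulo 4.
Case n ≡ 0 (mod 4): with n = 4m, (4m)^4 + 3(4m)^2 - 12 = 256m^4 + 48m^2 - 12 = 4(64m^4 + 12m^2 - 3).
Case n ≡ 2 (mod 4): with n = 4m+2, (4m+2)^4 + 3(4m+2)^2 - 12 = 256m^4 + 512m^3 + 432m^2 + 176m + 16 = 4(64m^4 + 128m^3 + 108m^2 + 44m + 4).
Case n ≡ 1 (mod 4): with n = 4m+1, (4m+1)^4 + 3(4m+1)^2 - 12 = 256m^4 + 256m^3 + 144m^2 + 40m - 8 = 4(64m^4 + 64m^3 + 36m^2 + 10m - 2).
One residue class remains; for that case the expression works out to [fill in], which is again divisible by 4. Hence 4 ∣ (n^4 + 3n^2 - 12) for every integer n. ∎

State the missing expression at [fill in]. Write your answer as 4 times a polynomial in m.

4(64m^4 + 192m^3 + 228m^2 + 126m + 24)

The residues treated are {0, 2, 1}, so the missing case is n ≡ 3 (mod 4); write n = 4m+3.
Then (4m+3)^4 + 3(4m+3)^2 - 12 = 256m^4 + 768m^3 + 912m^2 + 504m + 96 = 4(64m^4 + 192m^3 + 228m^2 + 126m + 24).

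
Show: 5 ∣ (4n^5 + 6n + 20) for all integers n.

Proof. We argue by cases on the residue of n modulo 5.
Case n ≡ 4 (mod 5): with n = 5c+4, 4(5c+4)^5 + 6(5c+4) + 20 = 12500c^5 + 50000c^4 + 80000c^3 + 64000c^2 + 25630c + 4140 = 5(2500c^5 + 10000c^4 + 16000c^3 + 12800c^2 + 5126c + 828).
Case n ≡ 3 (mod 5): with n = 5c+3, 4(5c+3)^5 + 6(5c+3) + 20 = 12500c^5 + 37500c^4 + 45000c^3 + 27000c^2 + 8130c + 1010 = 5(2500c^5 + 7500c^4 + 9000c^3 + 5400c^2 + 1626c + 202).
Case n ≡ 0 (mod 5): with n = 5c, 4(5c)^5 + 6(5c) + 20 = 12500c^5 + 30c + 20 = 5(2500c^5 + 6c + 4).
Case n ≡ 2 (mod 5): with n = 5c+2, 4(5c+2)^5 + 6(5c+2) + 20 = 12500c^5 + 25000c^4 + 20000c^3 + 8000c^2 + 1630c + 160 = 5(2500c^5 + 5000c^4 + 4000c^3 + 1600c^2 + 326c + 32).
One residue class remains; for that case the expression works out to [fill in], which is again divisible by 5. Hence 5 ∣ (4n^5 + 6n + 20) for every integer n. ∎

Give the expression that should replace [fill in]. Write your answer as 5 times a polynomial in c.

Only n ≡ 1 (mod 5) is unaccounted for. Put n = 5c+1:
4(5c+1)^5 + 6(5c+1) + 20 expands to 12500c^5 + 12500c^4 + 5000c^3 + 1000c^2 + 130c + 30,
and factoring out 5 leaves 5(2500c^5 + 2500c^4 + 1000c^3 + 200c^2 + 26c + 6).

5(2500c^5 + 2500c^4 + 1000c^3 + 200c^2 + 26c + 6)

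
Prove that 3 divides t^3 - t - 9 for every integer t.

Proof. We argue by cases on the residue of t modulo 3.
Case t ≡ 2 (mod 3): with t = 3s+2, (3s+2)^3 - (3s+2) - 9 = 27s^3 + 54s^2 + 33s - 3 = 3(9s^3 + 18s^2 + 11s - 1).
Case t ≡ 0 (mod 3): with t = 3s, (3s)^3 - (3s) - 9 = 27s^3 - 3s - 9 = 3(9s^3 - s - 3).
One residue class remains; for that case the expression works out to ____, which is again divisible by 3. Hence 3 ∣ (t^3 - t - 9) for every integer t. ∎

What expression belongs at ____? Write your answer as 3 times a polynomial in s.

Only t ≡ 1 (mod 3) is unaccounted for. Put t = 3s+1:
(3s+1)^3 - (3s+1) - 9 expands to 27s^3 + 27s^2 + 6s - 9,
and factoring out 3 leaves 3(9s^3 + 9s^2 + 2s - 3).

3(9s^3 + 9s^2 + 2s - 3)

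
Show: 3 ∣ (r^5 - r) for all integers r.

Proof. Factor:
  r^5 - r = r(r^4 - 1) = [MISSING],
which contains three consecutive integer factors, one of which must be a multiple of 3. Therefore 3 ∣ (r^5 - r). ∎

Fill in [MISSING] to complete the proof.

r^4 - 1 = (r^2 - 1)(r^2 + 1), and r^2 - 1 = (r-1)(r+1).
So r(r^4 - 1) = (r - 1)r(r + 1)(r^2 + 1).

(r - 1)r(r + 1)(r^2 + 1)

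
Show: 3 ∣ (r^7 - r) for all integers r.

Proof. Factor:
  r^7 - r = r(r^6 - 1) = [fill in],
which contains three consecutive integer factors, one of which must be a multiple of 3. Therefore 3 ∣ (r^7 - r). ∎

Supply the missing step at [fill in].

r^6 - 1 = (r^2 - 1)(r^4 + r^2 + 1), and r^2 - 1 = (r-1)(r+1).
So r(r^6 - 1) = (r - 1)r(r + 1)(r^4 + r^2 + 1).

(r - 1)r(r + 1)(r^4 + r^2 + 1)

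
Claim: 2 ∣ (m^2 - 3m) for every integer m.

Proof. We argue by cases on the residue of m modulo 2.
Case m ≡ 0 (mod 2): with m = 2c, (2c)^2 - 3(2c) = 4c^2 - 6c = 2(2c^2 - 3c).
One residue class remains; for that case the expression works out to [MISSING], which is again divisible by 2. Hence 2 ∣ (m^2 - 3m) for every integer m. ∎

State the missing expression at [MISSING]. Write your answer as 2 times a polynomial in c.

2(2c^2 - c - 1)

The residues treated are {0}, so the missing case is m ≡ 1 (mod 2); write m = 2c+1.
Then (2c+1)^2 - 3(2c+1) = 4c^2 - 2c - 2 = 2(2c^2 - c - 1).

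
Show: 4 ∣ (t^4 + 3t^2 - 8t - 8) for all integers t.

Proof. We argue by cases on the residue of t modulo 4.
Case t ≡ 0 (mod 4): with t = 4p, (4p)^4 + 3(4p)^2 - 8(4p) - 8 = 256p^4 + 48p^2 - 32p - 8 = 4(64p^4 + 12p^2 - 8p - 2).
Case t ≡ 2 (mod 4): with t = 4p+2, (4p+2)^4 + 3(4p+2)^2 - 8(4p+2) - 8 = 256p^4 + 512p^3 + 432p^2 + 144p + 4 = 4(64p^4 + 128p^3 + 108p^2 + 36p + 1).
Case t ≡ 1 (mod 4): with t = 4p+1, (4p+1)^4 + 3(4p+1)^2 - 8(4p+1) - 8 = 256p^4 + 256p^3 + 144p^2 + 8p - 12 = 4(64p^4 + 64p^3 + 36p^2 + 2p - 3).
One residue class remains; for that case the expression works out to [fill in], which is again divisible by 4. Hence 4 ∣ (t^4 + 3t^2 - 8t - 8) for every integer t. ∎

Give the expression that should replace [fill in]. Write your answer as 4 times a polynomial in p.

4(64p^4 + 192p^3 + 228p^2 + 118p + 19)

Only t ≡ 3 (mod 4) is unaccounted for. Put t = 4p+3:
(4p+3)^4 + 3(4p+3)^2 - 8(4p+3) - 8 expands to 256p^4 + 768p^3 + 912p^2 + 472p + 76,
and factoring out 4 leaves 4(64p^4 + 192p^3 + 228p^2 + 118p + 19).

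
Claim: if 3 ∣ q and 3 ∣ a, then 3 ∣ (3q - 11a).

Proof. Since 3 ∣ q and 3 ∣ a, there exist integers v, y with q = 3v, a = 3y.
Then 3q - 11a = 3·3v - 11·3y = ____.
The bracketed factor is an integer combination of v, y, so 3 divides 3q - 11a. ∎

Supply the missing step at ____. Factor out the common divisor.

Pull the common 3 out of every term: 3·3v - 11·3y = 3(3v - 11y).
3v - 11y is an integer, which exhibits the divisibility.

3(3v - 11y)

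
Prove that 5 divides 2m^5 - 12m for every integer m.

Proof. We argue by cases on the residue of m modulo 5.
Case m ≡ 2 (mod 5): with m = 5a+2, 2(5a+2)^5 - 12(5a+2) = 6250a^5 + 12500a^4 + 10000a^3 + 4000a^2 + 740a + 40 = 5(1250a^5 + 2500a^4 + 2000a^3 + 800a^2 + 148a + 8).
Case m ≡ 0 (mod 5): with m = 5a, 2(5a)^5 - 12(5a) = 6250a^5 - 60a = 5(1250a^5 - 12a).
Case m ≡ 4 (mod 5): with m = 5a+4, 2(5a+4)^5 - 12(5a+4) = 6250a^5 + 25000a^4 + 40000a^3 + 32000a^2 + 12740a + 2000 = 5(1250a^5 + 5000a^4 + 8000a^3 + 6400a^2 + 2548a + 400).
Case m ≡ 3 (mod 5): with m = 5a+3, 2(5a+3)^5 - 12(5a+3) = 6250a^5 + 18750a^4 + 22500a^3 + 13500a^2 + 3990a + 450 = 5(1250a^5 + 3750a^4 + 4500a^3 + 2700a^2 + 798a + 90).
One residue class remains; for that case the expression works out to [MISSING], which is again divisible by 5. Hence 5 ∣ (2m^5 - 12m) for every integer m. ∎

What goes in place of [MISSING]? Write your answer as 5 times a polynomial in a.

The residues treated are {2, 0, 4, 3}, so the missing case is m ≡ 1 (mod 5); write m = 5a+1.
Then 2(5a+1)^5 - 12(5a+1) = 6250a^5 + 6250a^4 + 2500a^3 + 500a^2 - 10a - 10 = 5(1250a^5 + 1250a^4 + 500a^3 + 100a^2 - 2a - 2).

5(1250a^5 + 1250a^4 + 500a^3 + 100a^2 - 2a - 2)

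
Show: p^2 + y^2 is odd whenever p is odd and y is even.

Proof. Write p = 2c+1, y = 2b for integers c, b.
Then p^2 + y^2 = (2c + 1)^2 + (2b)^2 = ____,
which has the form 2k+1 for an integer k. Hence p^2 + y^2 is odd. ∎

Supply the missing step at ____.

(2c + 1)^2 + (2b)^2 = 4b^2 + 4c^2 + 4c + 1
= 2(2b^2 + 2c^2 + 2c) + 1.
Since 2b^2 + 2c^2 + 2c is an integer, the sum of squares is of the form 2k+1 for an integer k.

2(2b^2 + 2c^2 + 2c) + 1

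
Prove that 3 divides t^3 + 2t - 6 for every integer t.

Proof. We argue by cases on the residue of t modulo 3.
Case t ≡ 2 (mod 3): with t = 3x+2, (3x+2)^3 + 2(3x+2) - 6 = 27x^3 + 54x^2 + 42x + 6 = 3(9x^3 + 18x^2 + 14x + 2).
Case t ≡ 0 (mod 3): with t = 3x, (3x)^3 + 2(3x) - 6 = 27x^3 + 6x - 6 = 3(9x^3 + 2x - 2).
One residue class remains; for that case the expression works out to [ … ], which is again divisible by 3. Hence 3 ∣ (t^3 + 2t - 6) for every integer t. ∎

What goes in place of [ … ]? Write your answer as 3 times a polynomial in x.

The residues treated are {2, 0}, so the missing case is t ≡ 1 (mod 3); write t = 3x+1.
Then (3x+1)^3 + 2(3x+1) - 6 = 27x^3 + 27x^2 + 15x - 3 = 3(9x^3 + 9x^2 + 5x - 1).

3(9x^3 + 9x^2 + 5x - 1)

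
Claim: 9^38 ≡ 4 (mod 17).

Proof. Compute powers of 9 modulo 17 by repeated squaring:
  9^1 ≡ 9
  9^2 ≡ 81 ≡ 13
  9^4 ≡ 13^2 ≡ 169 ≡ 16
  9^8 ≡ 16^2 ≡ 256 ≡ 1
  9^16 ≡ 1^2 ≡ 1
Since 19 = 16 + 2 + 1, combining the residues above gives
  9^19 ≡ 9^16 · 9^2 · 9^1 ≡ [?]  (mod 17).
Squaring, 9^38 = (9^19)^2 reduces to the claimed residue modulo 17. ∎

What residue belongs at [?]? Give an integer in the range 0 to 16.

9^16 · 9^2 · 9^1 ≡ 1 · 13 · 9 = 117.
117 mod 17 = 15, so 9^19 ≡ 15 (mod 17).

15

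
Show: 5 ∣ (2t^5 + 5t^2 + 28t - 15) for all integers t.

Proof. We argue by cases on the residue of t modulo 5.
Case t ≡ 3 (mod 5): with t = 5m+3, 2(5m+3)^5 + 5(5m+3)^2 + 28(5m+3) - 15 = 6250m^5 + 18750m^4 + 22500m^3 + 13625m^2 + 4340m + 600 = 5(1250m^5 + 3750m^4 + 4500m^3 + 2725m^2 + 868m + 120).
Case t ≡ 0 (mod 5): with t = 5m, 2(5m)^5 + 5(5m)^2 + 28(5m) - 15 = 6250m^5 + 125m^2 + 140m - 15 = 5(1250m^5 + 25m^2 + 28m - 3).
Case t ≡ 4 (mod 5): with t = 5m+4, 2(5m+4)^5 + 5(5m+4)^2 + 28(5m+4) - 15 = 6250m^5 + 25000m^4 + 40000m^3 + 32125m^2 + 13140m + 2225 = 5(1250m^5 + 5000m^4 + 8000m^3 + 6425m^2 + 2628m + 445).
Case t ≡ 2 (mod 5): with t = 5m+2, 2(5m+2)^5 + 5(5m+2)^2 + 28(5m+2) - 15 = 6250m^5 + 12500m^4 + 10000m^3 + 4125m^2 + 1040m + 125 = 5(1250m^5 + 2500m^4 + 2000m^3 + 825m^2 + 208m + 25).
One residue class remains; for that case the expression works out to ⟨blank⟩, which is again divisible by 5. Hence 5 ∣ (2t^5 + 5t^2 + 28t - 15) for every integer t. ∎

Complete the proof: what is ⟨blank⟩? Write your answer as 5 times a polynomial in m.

The residues treated are {3, 0, 4, 2}, so the missing case is t ≡ 1 (mod 5); write t = 5m+1.
Then 2(5m+1)^5 + 5(5m+1)^2 + 28(5m+1) - 15 = 6250m^5 + 6250m^4 + 2500m^3 + 625m^2 + 240m + 20 = 5(1250m^5 + 1250m^4 + 500m^3 + 125m^2 + 48m + 4).

5(1250m^5 + 1250m^4 + 500m^3 + 125m^2 + 48m + 4)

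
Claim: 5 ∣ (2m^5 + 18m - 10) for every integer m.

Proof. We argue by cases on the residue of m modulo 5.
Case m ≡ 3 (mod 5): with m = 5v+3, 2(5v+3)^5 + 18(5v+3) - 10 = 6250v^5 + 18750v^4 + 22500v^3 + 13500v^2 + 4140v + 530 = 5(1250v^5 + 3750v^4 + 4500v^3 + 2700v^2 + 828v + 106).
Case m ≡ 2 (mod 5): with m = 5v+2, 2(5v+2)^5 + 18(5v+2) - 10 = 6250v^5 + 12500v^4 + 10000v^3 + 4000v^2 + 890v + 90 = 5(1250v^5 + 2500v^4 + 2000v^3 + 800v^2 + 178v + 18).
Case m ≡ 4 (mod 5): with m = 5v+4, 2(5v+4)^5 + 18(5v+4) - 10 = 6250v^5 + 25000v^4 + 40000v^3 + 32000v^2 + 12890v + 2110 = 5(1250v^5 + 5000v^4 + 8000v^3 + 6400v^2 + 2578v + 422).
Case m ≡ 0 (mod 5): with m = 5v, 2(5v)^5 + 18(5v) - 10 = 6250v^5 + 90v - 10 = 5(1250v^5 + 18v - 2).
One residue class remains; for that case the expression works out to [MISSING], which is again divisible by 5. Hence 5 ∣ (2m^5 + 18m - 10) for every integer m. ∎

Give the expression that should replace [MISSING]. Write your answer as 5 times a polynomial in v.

The residues treated are {3, 2, 4, 0}, so the missing case is m ≡ 1 (mod 5); write m = 5v+1.
Then 2(5v+1)^5 + 18(5v+1) - 10 = 6250v^5 + 6250v^4 + 2500v^3 + 500v^2 + 140v + 10 = 5(1250v^5 + 1250v^4 + 500v^3 + 100v^2 + 28v + 2).

5(1250v^5 + 1250v^4 + 500v^3 + 100v^2 + 28v + 2)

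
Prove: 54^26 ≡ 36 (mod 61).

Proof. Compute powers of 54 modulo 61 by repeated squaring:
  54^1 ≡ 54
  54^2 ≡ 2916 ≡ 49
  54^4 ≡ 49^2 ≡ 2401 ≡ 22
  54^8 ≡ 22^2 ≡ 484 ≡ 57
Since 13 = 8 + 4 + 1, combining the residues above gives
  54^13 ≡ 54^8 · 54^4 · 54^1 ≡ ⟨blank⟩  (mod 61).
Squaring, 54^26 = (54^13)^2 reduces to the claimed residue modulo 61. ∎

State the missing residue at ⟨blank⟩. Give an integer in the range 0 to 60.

54^8 · 54^4 · 54^1 ≡ 57 · 22 · 54 = 67716.
67716 mod 61 = 6, so 54^13 ≡ 6 (mod 61).

6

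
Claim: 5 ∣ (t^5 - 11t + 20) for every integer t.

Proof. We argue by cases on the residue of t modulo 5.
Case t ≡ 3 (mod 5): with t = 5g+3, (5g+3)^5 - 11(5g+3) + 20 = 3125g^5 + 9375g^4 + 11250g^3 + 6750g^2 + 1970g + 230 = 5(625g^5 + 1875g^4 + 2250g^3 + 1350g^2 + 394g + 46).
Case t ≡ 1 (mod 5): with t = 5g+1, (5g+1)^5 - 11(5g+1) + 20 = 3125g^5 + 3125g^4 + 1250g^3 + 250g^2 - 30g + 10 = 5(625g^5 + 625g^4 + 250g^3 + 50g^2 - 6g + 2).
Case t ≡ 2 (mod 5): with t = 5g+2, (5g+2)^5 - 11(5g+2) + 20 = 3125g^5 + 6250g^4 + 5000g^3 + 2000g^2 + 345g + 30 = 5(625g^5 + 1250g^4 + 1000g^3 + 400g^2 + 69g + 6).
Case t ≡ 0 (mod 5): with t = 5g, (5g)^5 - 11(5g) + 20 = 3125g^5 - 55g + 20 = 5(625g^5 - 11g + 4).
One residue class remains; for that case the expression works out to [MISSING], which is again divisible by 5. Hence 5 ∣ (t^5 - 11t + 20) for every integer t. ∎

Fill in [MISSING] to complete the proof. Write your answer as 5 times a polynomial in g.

Only t ≡ 4 (mod 5) is unaccounted for. Put t = 5g+4:
(5g+4)^5 - 11(5g+4) + 20 expands to 3125g^5 + 12500g^4 + 20000g^3 + 16000g^2 + 6345g + 1000,
and factoring out 5 leaves 5(625g^5 + 2500g^4 + 4000g^3 + 3200g^2 + 1269g + 200).

5(625g^5 + 2500g^4 + 4000g^3 + 3200g^2 + 1269g + 200)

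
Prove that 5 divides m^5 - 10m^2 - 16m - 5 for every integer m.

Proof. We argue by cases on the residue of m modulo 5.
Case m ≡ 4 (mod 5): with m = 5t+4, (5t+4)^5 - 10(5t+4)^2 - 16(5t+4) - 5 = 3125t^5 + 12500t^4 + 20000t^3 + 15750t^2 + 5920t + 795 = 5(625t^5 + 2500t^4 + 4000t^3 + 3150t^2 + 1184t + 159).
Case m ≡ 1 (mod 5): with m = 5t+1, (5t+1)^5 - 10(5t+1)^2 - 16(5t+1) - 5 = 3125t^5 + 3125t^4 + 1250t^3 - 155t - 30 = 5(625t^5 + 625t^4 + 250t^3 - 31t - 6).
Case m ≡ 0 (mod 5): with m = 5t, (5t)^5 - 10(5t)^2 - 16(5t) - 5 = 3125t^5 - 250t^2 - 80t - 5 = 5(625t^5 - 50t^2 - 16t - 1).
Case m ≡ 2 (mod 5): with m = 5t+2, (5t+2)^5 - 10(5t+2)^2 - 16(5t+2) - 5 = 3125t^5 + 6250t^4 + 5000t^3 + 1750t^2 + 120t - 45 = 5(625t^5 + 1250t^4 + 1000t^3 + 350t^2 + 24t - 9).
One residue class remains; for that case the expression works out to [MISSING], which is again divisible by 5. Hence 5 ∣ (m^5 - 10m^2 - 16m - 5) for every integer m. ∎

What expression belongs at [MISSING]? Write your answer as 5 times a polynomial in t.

Only m ≡ 3 (mod 5) is unaccounted for. Put m = 5t+3:
(5t+3)^5 - 10(5t+3)^2 - 16(5t+3) - 5 expands to 3125t^5 + 9375t^4 + 11250t^3 + 6500t^2 + 1645t + 100,
and factoring out 5 leaves 5(625t^5 + 1875t^4 + 2250t^3 + 1300t^2 + 329t + 20).

5(625t^5 + 1875t^4 + 2250t^3 + 1300t^2 + 329t + 20)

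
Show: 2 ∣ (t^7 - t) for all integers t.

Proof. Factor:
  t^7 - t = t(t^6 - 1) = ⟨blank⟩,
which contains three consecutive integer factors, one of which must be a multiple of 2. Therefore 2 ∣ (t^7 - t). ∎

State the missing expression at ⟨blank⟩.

t^6 - 1 = (t^2 - 1)(t^4 + t^2 + 1), and t^2 - 1 = (t-1)(t+1).
So t(t^6 - 1) = (t - 1)t(t + 1)(t^4 + t^2 + 1).

(t - 1)t(t + 1)(t^4 + t^2 + 1)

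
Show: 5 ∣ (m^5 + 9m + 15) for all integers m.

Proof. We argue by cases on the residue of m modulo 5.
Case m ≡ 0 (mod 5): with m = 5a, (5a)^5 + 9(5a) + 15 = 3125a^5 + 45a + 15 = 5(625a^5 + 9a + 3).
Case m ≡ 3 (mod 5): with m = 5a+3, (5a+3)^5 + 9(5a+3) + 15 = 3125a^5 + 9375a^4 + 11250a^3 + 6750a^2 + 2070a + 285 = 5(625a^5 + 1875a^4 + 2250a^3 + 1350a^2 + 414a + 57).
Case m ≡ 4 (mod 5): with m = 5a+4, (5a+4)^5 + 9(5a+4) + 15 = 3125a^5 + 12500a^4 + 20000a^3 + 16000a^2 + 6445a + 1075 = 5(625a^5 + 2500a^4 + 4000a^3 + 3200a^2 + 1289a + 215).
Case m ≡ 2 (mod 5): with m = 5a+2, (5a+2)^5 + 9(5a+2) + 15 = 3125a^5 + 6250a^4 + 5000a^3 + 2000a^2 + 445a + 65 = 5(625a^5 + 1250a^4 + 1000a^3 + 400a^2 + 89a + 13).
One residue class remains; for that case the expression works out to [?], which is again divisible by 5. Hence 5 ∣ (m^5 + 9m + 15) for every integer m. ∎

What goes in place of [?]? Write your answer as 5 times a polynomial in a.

5(625a^5 + 625a^4 + 250a^3 + 50a^2 + 14a + 5)

Only m ≡ 1 (mod 5) is unaccounted for. Put m = 5a+1:
(5a+1)^5 + 9(5a+1) + 15 expands to 3125a^5 + 3125a^4 + 1250a^3 + 250a^2 + 70a + 25,
and factoring out 5 leaves 5(625a^5 + 625a^4 + 250a^3 + 50a^2 + 14a + 5).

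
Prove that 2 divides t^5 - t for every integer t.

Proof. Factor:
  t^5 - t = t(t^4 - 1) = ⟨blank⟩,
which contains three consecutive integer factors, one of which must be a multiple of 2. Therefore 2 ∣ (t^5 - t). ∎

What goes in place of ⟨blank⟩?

(t - 1)t(t + 1)(t^2 + 1)

t^4 - 1 = (t^2 - 1)(t^2 + 1), and t^2 - 1 = (t-1)(t+1).
So t(t^4 - 1) = (t - 1)t(t + 1)(t^2 + 1).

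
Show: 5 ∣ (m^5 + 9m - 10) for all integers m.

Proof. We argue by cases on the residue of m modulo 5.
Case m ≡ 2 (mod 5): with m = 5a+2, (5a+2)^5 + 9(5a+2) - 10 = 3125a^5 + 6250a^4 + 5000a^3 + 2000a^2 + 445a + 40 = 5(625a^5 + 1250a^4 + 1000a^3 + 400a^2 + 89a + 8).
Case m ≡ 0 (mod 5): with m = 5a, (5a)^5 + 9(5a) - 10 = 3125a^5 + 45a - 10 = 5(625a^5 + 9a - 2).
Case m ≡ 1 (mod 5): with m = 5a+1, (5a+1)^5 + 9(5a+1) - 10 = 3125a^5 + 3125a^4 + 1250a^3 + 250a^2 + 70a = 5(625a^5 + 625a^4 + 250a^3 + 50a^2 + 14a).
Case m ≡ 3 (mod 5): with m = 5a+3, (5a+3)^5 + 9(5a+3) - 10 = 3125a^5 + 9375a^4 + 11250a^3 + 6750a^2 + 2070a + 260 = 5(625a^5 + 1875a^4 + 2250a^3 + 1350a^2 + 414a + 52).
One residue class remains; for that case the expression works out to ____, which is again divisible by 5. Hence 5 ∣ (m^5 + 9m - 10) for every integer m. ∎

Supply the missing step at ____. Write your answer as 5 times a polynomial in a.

5(625a^5 + 2500a^4 + 4000a^3 + 3200a^2 + 1289a + 210)

Only m ≡ 4 (mod 5) is unaccounted for. Put m = 5a+4:
(5a+4)^5 + 9(5a+4) - 10 expands to 3125a^5 + 12500a^4 + 20000a^3 + 16000a^2 + 6445a + 1050,
and factoring out 5 leaves 5(625a^5 + 2500a^4 + 4000a^3 + 3200a^2 + 1289a + 210).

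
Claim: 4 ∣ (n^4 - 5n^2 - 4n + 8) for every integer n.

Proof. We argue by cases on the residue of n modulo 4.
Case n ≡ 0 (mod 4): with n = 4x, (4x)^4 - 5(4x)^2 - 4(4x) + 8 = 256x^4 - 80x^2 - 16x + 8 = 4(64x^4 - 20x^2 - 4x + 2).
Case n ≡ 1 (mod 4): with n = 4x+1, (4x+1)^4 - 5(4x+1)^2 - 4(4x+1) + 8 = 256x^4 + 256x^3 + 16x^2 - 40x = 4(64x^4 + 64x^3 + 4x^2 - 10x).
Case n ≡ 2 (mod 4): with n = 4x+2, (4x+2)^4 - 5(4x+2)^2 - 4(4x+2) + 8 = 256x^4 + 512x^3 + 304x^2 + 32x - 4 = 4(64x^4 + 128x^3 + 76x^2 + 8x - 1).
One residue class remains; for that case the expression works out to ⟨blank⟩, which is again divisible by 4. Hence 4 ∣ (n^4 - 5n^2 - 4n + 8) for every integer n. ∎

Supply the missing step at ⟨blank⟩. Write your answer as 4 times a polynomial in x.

The residues treated are {0, 1, 2}, so the missing case is n ≡ 3 (mod 4); write n = 4x+3.
Then (4x+3)^4 - 5(4x+3)^2 - 4(4x+3) + 8 = 256x^4 + 768x^3 + 784x^2 + 296x + 32 = 4(64x^4 + 192x^3 + 196x^2 + 74x + 8).

4(64x^4 + 192x^3 + 196x^2 + 74x + 8)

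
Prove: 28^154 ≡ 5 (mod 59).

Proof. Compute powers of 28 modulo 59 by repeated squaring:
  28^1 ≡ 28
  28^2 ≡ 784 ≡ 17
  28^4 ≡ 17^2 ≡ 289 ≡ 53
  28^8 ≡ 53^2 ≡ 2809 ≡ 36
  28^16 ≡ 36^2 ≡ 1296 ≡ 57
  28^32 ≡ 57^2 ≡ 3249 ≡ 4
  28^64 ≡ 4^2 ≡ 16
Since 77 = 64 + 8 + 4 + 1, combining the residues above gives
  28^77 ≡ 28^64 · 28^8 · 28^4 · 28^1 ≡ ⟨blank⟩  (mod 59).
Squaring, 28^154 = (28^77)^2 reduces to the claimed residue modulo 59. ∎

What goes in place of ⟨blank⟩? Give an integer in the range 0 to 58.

51

Multiply the listed residues: 16 · 36 · 53 · 28 = 576 → 30528 → 854784.
Reducing modulo 59: 854784 = 14487·59 + 51, so 28^77 ≡ 51.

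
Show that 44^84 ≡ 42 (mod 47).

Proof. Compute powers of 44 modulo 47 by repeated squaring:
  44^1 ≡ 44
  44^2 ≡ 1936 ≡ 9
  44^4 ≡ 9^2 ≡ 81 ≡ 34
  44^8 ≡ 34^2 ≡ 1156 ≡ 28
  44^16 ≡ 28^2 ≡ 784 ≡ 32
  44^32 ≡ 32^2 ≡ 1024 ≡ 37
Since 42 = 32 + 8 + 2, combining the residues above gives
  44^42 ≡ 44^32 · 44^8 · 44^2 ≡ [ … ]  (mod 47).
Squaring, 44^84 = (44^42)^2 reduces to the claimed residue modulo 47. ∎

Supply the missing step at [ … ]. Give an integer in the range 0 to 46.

Multiply the listed residues: 37 · 28 · 9 = 1036 → 9324.
Reducing modulo 47: 9324 = 198·47 + 18, so 44^42 ≡ 18.

18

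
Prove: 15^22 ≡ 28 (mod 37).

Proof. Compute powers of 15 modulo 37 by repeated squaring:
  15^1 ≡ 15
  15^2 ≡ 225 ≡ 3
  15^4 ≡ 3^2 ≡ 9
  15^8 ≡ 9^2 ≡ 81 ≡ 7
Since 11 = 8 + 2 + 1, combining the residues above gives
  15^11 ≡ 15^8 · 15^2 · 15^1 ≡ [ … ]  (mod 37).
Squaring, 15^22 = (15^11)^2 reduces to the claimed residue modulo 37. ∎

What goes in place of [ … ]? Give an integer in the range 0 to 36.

Multiply the listed residues: 7 · 3 · 15 = 21 → 315.
Reducing modulo 37: 315 = 8·37 + 19, so 15^11 ≡ 19.

19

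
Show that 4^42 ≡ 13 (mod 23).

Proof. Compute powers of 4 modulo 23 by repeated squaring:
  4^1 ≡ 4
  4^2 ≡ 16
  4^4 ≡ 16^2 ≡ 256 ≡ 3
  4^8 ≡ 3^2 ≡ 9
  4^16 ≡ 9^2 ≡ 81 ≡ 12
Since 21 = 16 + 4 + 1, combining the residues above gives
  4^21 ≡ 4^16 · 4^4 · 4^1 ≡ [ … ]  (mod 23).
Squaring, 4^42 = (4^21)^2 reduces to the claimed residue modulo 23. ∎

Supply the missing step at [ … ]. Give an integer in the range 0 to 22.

4^16 · 4^4 · 4^1 ≡ 12 · 3 · 4 = 144.
144 mod 23 = 6, so 4^21 ≡ 6 (mod 23).

6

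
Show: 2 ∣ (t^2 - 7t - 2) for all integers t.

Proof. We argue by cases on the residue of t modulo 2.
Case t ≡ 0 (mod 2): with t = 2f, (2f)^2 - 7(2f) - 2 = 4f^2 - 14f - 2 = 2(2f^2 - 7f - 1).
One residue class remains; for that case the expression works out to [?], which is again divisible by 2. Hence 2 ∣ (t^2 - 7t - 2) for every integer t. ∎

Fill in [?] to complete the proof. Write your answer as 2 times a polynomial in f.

The residues treated are {0}, so the missing case is t ≡ 1 (mod 2); write t = 2f+1.
Then (2f+1)^2 - 7(2f+1) - 2 = 4f^2 - 10f - 8 = 2(2f^2 - 5f - 4).

2(2f^2 - 5f - 4)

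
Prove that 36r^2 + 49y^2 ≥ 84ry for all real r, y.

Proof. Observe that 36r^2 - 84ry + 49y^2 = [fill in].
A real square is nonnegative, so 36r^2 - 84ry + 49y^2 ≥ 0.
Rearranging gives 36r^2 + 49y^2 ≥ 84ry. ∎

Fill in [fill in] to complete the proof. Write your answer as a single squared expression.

(6r - 7y)^2

36r^2 - 84ry + 49y^2 is a perfect-square trinomial: the outer terms are (6r)^2 and (7y)^2, and the cross term is -2·6r·7y.
So 36r^2 - 84ry + 49y^2 = (6r - 7y)^2 ≥ 0.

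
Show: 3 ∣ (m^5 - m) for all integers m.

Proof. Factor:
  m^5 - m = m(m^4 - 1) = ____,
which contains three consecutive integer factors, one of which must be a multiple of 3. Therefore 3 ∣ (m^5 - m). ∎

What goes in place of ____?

m^4 - 1 = (m^2 - 1)(m^2 + 1), and m^2 - 1 = (m-1)(m+1).
So m(m^4 - 1) = (m - 1)m(m + 1)(m^2 + 1).

(m - 1)m(m + 1)(m^2 + 1)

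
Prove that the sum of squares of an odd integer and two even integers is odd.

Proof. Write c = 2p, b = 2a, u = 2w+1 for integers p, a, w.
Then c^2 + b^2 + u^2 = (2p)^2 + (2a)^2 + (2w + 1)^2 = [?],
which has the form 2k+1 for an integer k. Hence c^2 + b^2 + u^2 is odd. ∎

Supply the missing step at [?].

2(2a^2 + 2p^2 + 2w^2 + 2w) + 1

(2p)^2 + (2a)^2 + (2w + 1)^2 = 4a^2 + 4p^2 + 4w^2 + 4w + 1
= 2(2a^2 + 2p^2 + 2w^2 + 2w) + 1.
Since 2a^2 + 2p^2 + 2w^2 + 2w is an integer, the sum of squares is of the form 2k+1 for an integer k.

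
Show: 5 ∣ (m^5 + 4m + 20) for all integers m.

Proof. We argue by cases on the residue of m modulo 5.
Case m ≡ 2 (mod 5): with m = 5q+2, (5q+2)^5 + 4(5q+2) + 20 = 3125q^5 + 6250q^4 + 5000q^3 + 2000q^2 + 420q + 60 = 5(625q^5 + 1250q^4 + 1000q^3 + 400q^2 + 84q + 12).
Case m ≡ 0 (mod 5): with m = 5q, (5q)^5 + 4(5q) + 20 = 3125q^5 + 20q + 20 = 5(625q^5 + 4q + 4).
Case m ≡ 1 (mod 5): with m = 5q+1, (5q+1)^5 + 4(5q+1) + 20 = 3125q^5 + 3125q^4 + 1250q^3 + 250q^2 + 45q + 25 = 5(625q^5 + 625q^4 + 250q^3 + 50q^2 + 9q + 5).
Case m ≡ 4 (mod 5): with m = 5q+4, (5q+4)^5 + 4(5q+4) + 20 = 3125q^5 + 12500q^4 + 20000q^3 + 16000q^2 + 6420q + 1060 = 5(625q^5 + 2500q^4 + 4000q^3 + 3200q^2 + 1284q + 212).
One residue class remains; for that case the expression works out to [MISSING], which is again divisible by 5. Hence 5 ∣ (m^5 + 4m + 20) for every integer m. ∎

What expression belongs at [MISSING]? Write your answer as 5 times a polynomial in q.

5(625q^5 + 1875q^4 + 2250q^3 + 1350q^2 + 409q + 55)

The residues treated are {2, 0, 1, 4}, so the missing case is m ≡ 3 (mod 5); write m = 5q+3.
Then (5q+3)^5 + 4(5q+3) + 20 = 3125q^5 + 9375q^4 + 11250q^3 + 6750q^2 + 2045q + 275 = 5(625q^5 + 1875q^4 + 2250q^3 + 1350q^2 + 409q + 55).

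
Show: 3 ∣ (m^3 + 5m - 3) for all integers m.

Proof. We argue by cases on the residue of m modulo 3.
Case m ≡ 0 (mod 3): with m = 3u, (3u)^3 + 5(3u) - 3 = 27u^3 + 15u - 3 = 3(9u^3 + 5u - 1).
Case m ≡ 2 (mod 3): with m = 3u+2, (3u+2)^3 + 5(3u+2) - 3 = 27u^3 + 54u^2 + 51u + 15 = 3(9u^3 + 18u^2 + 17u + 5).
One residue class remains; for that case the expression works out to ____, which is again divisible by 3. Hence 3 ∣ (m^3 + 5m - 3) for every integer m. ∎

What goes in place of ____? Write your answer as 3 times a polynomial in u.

The residues treated are {0, 2}, so the missing case is m ≡ 1 (mod 3); write m = 3u+1.
Then (3u+1)^3 + 5(3u+1) - 3 = 27u^3 + 27u^2 + 24u + 3 = 3(9u^3 + 9u^2 + 8u + 1).

3(9u^3 + 9u^2 + 8u + 1)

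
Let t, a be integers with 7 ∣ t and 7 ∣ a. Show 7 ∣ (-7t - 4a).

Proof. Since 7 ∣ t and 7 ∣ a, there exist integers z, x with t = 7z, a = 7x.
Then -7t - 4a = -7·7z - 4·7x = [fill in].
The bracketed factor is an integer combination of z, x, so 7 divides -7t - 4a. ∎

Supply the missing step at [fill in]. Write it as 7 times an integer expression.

7(-4x - 7z)

Pull the common 7 out of every term: -7·7z - 4·7x = 7(-4x - 7z).
-4x - 7z is an integer, which exhibits the divisibility.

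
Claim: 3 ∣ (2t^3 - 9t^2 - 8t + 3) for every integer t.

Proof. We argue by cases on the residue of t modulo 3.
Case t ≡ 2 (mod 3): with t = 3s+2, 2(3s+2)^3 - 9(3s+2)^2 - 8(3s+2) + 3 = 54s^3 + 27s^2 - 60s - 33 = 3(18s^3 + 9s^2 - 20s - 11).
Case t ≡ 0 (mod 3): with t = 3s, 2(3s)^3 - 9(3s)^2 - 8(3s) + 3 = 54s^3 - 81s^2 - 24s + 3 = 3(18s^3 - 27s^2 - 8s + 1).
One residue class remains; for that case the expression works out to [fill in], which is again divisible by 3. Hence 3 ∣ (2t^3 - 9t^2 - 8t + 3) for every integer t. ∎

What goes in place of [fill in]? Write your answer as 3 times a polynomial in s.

3(18s^3 - 9s^2 - 20s - 4)

Only t ≡ 1 (mod 3) is unaccounted for. Put t = 3s+1:
2(3s+1)^3 - 9(3s+1)^2 - 8(3s+1) + 3 expands to 54s^3 - 27s^2 - 60s - 12,
and factoring out 3 leaves 3(18s^3 - 9s^2 - 20s - 4).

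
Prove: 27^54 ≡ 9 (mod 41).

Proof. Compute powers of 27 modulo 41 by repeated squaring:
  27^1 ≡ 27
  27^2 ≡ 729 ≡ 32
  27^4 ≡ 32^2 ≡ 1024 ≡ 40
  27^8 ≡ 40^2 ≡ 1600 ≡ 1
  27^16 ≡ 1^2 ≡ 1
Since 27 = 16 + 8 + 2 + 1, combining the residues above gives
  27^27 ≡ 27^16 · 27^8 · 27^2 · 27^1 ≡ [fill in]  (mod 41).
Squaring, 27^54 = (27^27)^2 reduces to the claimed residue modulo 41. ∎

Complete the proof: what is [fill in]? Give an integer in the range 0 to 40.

3

Multiply the listed residues: 1 · 1 · 32 · 27 = 1 → 32 → 864.
Reducing modulo 41: 864 = 21·41 + 3, so 27^27 ≡ 3.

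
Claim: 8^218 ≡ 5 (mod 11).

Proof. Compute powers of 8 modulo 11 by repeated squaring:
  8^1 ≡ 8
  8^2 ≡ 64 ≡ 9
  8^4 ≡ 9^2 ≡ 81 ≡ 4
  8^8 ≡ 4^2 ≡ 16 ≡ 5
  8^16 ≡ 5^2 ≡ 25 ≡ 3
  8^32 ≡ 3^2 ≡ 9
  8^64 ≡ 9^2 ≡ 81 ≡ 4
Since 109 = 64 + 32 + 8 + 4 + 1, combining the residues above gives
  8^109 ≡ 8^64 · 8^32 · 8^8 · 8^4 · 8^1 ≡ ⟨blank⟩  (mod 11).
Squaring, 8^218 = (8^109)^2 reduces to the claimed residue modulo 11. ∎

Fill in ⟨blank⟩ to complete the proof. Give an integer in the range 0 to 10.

Multiply the listed residues: 4 · 9 · 5 · 4 · 8 = 36 → 180 → 720 → 5760.
Reducing modulo 11: 5760 = 523·11 + 7, so 8^109 ≡ 7.

7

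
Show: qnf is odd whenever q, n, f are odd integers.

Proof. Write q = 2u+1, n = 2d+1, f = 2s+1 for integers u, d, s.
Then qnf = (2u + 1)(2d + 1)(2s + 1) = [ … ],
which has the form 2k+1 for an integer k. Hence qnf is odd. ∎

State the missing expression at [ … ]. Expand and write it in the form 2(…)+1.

(2u + 1)(2d + 1)(2s + 1) = 8dsu + 4ds + 4du + 2d + 4su + 2s + 2u + 1
= 2(4dsu + 2ds + 2du + d + 2su + s + u) + 1.
Since 4dsu + 2ds + 2du + d + 2su + s + u is an integer, the product is of the form 2k+1 for an integer k.

2(4dsu + 2ds + 2du + d + 2su + s + u) + 1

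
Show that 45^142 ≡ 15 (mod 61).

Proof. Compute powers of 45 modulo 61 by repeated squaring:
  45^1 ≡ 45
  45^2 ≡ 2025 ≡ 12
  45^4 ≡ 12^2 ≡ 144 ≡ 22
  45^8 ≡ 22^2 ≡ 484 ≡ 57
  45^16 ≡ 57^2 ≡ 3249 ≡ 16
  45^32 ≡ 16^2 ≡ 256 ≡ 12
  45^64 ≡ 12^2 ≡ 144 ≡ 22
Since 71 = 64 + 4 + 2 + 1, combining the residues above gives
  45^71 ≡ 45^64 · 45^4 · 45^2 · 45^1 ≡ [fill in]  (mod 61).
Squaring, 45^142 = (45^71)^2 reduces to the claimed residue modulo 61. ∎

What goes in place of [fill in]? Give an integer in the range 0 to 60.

45^64 · 45^4 · 45^2 · 45^1 ≡ 22 · 22 · 12 · 45 = 261360.
261360 mod 61 = 36, so 45^71 ≡ 36 (mod 61).

36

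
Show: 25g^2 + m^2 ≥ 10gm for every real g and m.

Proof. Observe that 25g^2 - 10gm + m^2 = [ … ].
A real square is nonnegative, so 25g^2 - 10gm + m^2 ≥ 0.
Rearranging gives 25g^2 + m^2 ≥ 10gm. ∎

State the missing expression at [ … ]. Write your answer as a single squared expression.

The leading and trailing coefficients are 5^2 and 1^2, and 10 = 2·5·1, so the trinomial is (5g - m)^2.
Hence 25g^2 - 10gm + m^2 ≥ 0.

(5g - m)^2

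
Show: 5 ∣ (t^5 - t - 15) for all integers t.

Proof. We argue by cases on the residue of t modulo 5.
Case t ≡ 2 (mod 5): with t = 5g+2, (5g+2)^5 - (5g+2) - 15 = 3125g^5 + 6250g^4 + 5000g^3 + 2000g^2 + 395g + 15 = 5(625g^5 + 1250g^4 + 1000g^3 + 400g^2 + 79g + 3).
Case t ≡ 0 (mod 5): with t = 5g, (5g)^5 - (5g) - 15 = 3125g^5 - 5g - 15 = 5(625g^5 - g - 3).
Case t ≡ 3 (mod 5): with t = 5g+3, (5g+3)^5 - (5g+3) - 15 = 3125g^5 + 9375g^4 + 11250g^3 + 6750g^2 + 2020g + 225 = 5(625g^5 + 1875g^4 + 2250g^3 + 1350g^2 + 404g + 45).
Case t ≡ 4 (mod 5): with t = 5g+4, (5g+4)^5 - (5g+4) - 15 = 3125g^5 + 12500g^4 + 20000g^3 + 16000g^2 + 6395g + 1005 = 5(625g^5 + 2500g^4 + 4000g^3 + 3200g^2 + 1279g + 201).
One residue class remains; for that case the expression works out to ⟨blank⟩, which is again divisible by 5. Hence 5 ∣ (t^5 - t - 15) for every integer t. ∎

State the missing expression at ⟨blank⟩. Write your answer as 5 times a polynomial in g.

5(625g^5 + 625g^4 + 250g^3 + 50g^2 + 4g - 3)

The residues treated are {2, 0, 3, 4}, so the missing case is t ≡ 1 (mod 5); write t = 5g+1.
Then (5g+1)^5 - (5g+1) - 15 = 3125g^5 + 3125g^4 + 1250g^3 + 250g^2 + 20g - 15 = 5(625g^5 + 625g^4 + 250g^3 + 50g^2 + 4g - 3).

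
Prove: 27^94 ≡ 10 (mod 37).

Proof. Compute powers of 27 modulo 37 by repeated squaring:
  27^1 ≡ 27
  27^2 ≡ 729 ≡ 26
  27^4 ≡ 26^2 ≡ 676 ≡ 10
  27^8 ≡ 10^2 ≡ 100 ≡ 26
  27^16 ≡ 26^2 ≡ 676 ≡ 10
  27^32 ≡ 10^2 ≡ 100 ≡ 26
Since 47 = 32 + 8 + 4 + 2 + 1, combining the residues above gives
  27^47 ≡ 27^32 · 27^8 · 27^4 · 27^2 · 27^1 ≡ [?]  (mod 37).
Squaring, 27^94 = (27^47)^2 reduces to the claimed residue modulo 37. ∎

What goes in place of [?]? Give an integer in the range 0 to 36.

11

27^32 · 27^8 · 27^4 · 27^2 · 27^1 ≡ 26 · 26 · 10 · 26 · 27 = 4745520.
4745520 mod 37 = 11, so 27^47 ≡ 11 (mod 37).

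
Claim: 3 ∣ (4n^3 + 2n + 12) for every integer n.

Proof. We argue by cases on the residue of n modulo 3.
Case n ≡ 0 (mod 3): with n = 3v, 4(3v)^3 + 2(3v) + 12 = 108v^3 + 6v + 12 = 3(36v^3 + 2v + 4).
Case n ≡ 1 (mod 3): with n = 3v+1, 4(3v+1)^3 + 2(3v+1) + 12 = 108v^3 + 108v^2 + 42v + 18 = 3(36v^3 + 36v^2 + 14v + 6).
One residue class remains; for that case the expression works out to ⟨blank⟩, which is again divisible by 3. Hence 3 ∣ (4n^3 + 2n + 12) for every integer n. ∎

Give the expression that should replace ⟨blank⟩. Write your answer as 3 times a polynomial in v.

3(36v^3 + 72v^2 + 50v + 16)

Only n ≡ 2 (mod 3) is unaccounted for. Put n = 3v+2:
4(3v+2)^3 + 2(3v+2) + 12 expands to 108v^3 + 216v^2 + 150v + 48,
and factoring out 3 leaves 3(36v^3 + 72v^2 + 50v + 16).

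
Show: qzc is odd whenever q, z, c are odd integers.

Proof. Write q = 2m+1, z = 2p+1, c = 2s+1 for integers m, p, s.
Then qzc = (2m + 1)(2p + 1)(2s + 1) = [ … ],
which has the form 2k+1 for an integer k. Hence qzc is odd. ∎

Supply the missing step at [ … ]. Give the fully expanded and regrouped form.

2(4mps + 2mp + 2ms + m + 2ps + p + s) + 1

Expanding: (2m + 1)(2p + 1)(2s + 1) = 8mps + 4mp + 4ms + 2m + 4ps + 2p + 2s + 1.
Every term except the constant is even, so this is 2(4mps + 2mp + 2ms + m + 2ps + p + s) + 1,
and 4mps + 2mp + 2ms + m + 2ps + p + s ∈ ℤ gives the required form.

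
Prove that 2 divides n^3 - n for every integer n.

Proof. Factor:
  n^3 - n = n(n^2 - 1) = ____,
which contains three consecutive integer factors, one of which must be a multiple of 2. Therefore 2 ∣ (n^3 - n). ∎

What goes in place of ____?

n(n^2 - 1) = n(n - 1)(n + 1) = (n - 1)n(n + 1).
These three factors are consecutive integers, so their product is divisible by 2.

(n - 1)n(n + 1)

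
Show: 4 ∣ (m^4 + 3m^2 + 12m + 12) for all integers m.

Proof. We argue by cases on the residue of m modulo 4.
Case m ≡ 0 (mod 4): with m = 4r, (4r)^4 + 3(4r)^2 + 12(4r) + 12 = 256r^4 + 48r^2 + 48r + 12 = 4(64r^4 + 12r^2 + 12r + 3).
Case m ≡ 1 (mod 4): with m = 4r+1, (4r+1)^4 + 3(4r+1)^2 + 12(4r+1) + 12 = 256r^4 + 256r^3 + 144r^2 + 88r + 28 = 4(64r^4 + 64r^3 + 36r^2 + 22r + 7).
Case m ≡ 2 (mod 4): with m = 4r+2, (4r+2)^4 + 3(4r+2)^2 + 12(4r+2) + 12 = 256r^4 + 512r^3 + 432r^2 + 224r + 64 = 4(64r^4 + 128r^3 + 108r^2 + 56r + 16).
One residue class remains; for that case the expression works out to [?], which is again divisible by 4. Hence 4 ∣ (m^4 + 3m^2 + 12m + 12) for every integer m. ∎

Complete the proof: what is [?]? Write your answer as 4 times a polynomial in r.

Only m ≡ 3 (mod 4) is unaccounted for. Put m = 4r+3:
(4r+3)^4 + 3(4r+3)^2 + 12(4r+3) + 12 expands to 256r^4 + 768r^3 + 912r^2 + 552r + 156,
and factoring out 4 leaves 4(64r^4 + 192r^3 + 228r^2 + 138r + 39).

4(64r^4 + 192r^3 + 228r^2 + 138r + 39)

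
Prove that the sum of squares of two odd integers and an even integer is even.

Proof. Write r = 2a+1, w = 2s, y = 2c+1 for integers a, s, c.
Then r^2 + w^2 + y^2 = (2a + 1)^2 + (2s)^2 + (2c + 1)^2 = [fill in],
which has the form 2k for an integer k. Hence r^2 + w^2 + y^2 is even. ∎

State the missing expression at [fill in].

(2a + 1)^2 + (2s)^2 + (2c + 1)^2 = 4a^2 + 4a + 4c^2 + 4c + 4s^2 + 2
= 2(2a^2 + 2a + 2c^2 + 2c + 2s^2 + 1).
Since 2a^2 + 2a + 2c^2 + 2c + 2s^2 + 1 is an integer, the sum of squares is of the form 2k for an integer k.

2(2a^2 + 2a + 2c^2 + 2c + 2s^2 + 1)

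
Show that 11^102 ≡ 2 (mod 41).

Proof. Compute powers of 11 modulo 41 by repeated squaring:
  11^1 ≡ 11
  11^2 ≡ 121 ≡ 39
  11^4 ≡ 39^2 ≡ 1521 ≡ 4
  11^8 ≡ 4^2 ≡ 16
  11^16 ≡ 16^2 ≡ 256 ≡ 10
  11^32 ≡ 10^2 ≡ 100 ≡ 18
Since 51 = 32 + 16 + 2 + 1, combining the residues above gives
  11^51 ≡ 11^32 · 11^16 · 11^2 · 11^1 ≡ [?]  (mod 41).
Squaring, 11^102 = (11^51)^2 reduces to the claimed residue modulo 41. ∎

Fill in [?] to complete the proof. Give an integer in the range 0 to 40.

17

Multiply the listed residues: 18 · 10 · 39 · 11 = 180 → 7020 → 77220.
Reducing modulo 41: 77220 = 1883·41 + 17, so 11^51 ≡ 17.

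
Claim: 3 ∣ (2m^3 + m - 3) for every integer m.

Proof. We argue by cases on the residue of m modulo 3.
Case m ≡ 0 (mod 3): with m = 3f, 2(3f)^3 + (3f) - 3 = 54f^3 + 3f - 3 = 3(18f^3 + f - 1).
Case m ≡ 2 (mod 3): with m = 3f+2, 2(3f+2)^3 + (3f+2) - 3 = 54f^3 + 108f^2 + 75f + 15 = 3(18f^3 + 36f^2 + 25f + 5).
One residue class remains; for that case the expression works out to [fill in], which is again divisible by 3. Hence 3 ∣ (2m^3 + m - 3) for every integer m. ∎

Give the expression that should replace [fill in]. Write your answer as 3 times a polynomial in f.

3(18f^3 + 18f^2 + 7f)

Only m ≡ 1 (mod 3) is unaccounted for. Put m = 3f+1:
2(3f+1)^3 + (3f+1) - 3 expands to 54f^3 + 54f^2 + 21f,
and factoring out 3 leaves 3(18f^3 + 18f^2 + 7f).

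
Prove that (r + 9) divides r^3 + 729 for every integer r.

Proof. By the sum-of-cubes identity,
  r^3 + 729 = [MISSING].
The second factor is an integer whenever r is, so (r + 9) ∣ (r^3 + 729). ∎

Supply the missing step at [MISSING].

(r + 9)(r^2 - 9r + 81)

a^3 + b^3 = (a + b)(a^2 - ab + b^2). With a = r, b = 9:
r^3 + 729 = (r + 9)(r^2 - 9r + 81).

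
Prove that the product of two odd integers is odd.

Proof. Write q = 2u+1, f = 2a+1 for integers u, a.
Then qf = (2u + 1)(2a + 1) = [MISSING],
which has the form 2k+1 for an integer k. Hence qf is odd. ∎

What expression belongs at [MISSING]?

Expanding: (2u + 1)(2a + 1) = 4au + 2a + 2u + 1.
Every term except the constant is even, so this is 2(2au + a + u) + 1,
and 2au + a + u ∈ ℤ gives the required form.

2(2au + a + u) + 1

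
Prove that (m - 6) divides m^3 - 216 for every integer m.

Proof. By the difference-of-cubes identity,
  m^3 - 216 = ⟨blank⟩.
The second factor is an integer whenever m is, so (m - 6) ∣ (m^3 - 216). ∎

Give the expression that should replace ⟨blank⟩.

a^3 - b^3 = (a - b)(a^2 + ab + b^2). With a = m, b = 6:
m^3 - 216 = (m - 6)(m^2 + 6m + 36).

(m - 6)(m^2 + 6m + 36)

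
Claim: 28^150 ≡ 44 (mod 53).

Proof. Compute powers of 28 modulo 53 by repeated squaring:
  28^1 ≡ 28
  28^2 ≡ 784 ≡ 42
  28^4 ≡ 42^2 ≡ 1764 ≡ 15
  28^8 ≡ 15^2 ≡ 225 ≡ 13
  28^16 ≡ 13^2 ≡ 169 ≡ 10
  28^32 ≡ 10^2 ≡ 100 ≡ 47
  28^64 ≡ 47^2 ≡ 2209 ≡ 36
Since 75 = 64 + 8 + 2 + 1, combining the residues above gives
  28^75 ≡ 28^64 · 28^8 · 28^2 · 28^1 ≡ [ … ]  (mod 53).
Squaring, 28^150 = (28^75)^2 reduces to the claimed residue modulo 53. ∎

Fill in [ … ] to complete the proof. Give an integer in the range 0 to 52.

Multiply the listed residues: 36 · 13 · 42 · 28 = 468 → 19656 → 550368.
Reducing modulo 53: 550368 = 10384·53 + 16, so 28^75 ≡ 16.

16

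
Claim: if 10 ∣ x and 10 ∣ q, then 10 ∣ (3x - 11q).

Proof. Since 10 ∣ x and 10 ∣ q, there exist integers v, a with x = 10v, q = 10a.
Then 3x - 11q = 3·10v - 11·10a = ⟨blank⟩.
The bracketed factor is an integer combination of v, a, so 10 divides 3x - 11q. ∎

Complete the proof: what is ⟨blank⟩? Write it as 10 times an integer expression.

Each term has a factor of 10: 3·10v - 11·10a = 10·(-11a + 3v).
Since -11a + 3v is an integer, 10 ∣ (3x - 11q).

10(-11a + 3v)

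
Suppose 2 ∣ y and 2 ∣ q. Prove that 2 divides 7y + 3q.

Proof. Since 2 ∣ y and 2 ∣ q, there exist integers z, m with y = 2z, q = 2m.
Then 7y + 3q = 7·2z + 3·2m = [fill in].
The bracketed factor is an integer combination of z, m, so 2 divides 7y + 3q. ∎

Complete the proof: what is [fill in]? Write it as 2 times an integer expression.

Pull the common 2 out of every term: 7·2z + 3·2m = 2(3m + 7z).
3m + 7z is an integer, which exhibits the divisibility.

2(3m + 7z)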